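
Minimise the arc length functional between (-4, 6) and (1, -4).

Arc-length functional: J[y] = ∫ sqrt(1 + (y')^2) dx.
Lagrangian L = sqrt(1 + (y')^2) has no explicit y dependence, so ∂L/∂y = 0 and the Euler-Lagrange equation gives
    d/dx( y' / sqrt(1 + (y')^2) ) = 0  ⇒  y' / sqrt(1 + (y')^2) = const.
Hence y' is constant, so y(x) is affine.
Fitting the endpoints (-4, 6) and (1, -4):
    slope m = ((-4) − 6) / (1 − (-4)) = -2,
    intercept c = 6 − m·(-4) = -2.
Extremal: y(x) = -2 x - 2.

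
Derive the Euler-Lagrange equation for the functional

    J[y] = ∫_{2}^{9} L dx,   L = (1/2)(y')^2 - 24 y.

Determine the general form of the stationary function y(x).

The Lagrangian is L = (1/2)(y')^2 - 24 y.
∂L/∂y = -24.
∂L/∂y' = y'.
The Euler-Lagrange equation d/dx(∂L/∂y') − ∂L/∂y = 0 becomes:
    y'' + 24 = 0
General solution: y(x) = -12 x^2 + A x + B, where A and B are arbitrary constants fixed by the endpoint conditions.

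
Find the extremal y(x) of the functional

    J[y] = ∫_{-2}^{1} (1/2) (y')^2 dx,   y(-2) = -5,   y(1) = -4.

The Lagrangian is L = (1/2) (y')^2.
Compute ∂L/∂y = 0, ∂L/∂y' = y'.
The Euler-Lagrange equation d/dx(∂L/∂y') − ∂L/∂y = 0 reduces to
    y'' = 0.
Its general solution is
    y(x) = A x + B,
with A, B fixed by the endpoint conditions.
Applying the endpoint conditions y(-2) = -5 and y(1) = -4: solve A·-2 + B = -5 and A·1 + B = -4. Subtracting gives A(1 − -2) = -4 − -5, so A = 1/3, and B = -5 − A·-2 = -13/3. Therefore
    y(x) = (1/3) x - 13/3.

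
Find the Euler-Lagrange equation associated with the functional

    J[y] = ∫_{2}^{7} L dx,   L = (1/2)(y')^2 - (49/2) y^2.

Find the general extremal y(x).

The Lagrangian is L = (1/2)(y')^2 - (49/2) y^2.
∂L/∂y = -49y.
∂L/∂y' = y'.
The Euler-Lagrange equation d/dx(∂L/∂y') − ∂L/∂y = 0 becomes:
    y'' + 49 y = 0
General solution: y(x) = A sin(7x) + B cos(7x), where A and B are arbitrary constants fixed by the endpoint conditions.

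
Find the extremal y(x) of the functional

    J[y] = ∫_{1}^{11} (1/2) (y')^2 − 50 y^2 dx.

The Lagrangian is L = (1/2) (y')^2 − 50 y^2.
Compute ∂L/∂y = -100y, ∂L/∂y' = y'.
The Euler-Lagrange equation d/dx(∂L/∂y') − ∂L/∂y = 0 reduces to
    y'' + 100 y = 0.
Its general solution is
    y(x) = A sin(10x) + B cos(10x),
with A, B fixed by the endpoint conditions.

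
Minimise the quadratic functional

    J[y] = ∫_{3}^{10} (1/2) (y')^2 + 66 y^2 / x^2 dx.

The Lagrangian is L = (1/2) (y')^2 + 66 y^2 / x^2.
Compute ∂L/∂y = 132y/x^2, ∂L/∂y' = y'.
The Euler-Lagrange equation d/dx(∂L/∂y') − ∂L/∂y = 0 reduces to
    y'' − 132/x^2 · y = 0  (x > 0).
Its general solution is
    y(x) = A x^12 + B x^(-11),
with A, B fixed by the endpoint conditions.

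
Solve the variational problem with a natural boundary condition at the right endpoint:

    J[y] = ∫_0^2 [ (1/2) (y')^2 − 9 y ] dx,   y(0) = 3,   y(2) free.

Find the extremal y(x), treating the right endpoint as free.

The Lagrangian L = (1/2) (y')^2 − 9 y gives
    ∂L/∂y = −9,   ∂L/∂y' = y'.
Euler-Lagrange: d/dx(y') − (−9) = 0, i.e. y'' + 9 = 0, so
    y(x) = −(9/2) x^2 + C1 x + C2.
Fixed left endpoint y(0) = 3 ⇒ C2 = 3.
The right endpoint x = 2 is free, so the natural (transversality) condition is ∂L/∂y' |_{x=2} = 0, i.e. y'(2) = 0.
Compute y'(x) = −9 x + C1, so y'(2) = −18 + C1 = 0 ⇒ C1 = 18.
Therefore the extremal is
    y(x) = −(9/2) x^2 + 18 x + 3.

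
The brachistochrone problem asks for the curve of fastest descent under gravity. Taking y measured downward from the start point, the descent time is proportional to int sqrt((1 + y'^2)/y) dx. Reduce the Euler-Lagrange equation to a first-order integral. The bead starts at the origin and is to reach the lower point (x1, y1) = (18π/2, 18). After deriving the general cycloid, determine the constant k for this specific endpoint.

The Lagrangian L = sqrt((1 + y'^2) / y) has no explicit x dependence, so the Beltrami identity applies:
    L − y' ∂L/∂y' = C.
Compute ∂L/∂y' = y' / sqrt(y (1 + y'^2)).
Substitute:
    sqrt((1 + y'^2)/y) − y'·y' / sqrt(y (1 + y'^2))
    = (1 + y'^2) / sqrt(y (1 + y'^2)) − y'^2 / sqrt(y (1 + y'^2))
    = 1 / sqrt(y (1 + y'^2)) = C.
Squaring and rearranging gives the first integral
    y (1 + y'^2) = 1/C^2 =: k   (constant).
Solving this first-order ODE by the substitution
    y = (k/2)(1 − cos θ)
yields the cycloid parameterisation
    x(θ) = (k/2)(θ − sin θ),   y(θ) = (k/2)(1 − cos θ).
The constant k is fixed by the endpoint condition.
Now fit the given lower endpoint (x1, y1) = (18π/2, 18). At the bottom of the first arch (θ = π), the parametric equations give
    y(π) = (k/2)(1 − cos π) = k,
    x(π) = (k/2)(π − sin π) = kπ/2.
Matching y(π) = 18 gives k = 18, consistent with x(π) = 18π/2. Therefore the specific cycloid is
    x(θ) = (18/2)(θ − sin θ),   y(θ) = (18/2)(1 − cos θ).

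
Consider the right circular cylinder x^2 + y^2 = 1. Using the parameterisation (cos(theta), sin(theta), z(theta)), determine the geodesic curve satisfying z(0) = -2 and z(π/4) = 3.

Parameterise the cylinder of radius R = 1 as
    r(θ) = (cos θ, sin θ, z(θ)).
The arc-length element is
    ds = sqrt(1 + (dz/dθ)^2) dθ,
so the Lagrangian is L = sqrt(1 + z'^2).
L depends on z' only, not on z or θ, so ∂L/∂z = 0 and
    ∂L/∂z' = z' / sqrt(1 + z'^2).
The Euler-Lagrange equation gives
    d/dθ( z' / sqrt(1 + z'^2) ) = 0,
so z' is constant. Integrating once:
    z(θ) = a θ + b,
a helix on the cylinder (a straight line when the cylinder is unrolled). The constants a, b are determined by the endpoint conditions.
With endpoint conditions z(0) = -2 and z(π/4) = 3: from z(0) = b we get b = -2, and a·π/4 + -2 = 3 gives a = 20/π, so
    z(θ) = (20/π) θ − 2.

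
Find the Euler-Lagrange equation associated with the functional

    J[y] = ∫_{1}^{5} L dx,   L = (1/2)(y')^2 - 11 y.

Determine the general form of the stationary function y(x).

The Lagrangian is L = (1/2)(y')^2 - 11 y.
∂L/∂y = -11.
∂L/∂y' = y'.
The Euler-Lagrange equation d/dx(∂L/∂y') − ∂L/∂y = 0 becomes:
    y'' + 11 = 0
General solution: y(x) = -(11/2) x^2 + A x + B, where A and B are arbitrary constants fixed by the endpoint conditions.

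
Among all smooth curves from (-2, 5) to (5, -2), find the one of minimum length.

Arc-length functional: J[y] = ∫ sqrt(1 + (y')^2) dx.
Lagrangian L = sqrt(1 + (y')^2) has no explicit y dependence, so ∂L/∂y = 0 and the Euler-Lagrange equation gives
    d/dx( y' / sqrt(1 + (y')^2) ) = 0  ⇒  y' / sqrt(1 + (y')^2) = const.
Hence y' is constant, so y(x) is affine.
Fitting the endpoints (-2, 5) and (5, -2):
    slope m = ((-2) − 5) / (5 − (-2)) = -1,
    intercept c = 5 − m·(-2) = 3.
Extremal: y(x) = -x + 3.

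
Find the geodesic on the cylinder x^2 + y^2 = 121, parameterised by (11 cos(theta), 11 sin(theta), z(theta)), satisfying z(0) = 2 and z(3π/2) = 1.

Parameterise the cylinder of radius R = 11 as
    r(θ) = (11 cos θ, 11 sin θ, z(θ)).
The arc-length element is
    ds = sqrt(121 + (dz/dθ)^2) dθ,
so the Lagrangian is L = sqrt(121 + z'^2).
L depends on z' only, not on z or θ, so ∂L/∂z = 0 and
    ∂L/∂z' = z' / sqrt(121 + z'^2).
The Euler-Lagrange equation gives
    d/dθ( z' / sqrt(121 + z'^2) ) = 0,
so z' is constant. Integrating once:
    z(θ) = a θ + b,
a helix on the cylinder (a straight line when the cylinder is unrolled). The constants a, b are determined by the endpoint conditions.
With endpoint conditions z(0) = 2 and z(3π/2) = 1: from z(0) = b we get b = 2, and a·3π/2 + 2 = 1 gives a = -2/(3π), so
    z(θ) = (-2/(3π)) θ + 2.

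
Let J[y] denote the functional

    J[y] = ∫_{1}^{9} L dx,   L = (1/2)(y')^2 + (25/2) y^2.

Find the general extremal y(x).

The Lagrangian is L = (1/2)(y')^2 + (25/2) y^2.
∂L/∂y = 25y.
∂L/∂y' = y'.
The Euler-Lagrange equation d/dx(∂L/∂y') − ∂L/∂y = 0 becomes:
    y'' - 25 y = 0
General solution: y(x) = A e^(5x) + B e^(-5x), where A and B are arbitrary constants fixed by the endpoint conditions.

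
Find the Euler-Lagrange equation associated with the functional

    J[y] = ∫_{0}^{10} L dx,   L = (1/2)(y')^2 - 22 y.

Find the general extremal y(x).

The Lagrangian is L = (1/2)(y')^2 - 22 y.
∂L/∂y = -22.
∂L/∂y' = y'.
The Euler-Lagrange equation d/dx(∂L/∂y') − ∂L/∂y = 0 becomes:
    y'' + 22 = 0
General solution: y(x) = -11 x^2 + A x + B, where A and B are arbitrary constants fixed by the endpoint conditions.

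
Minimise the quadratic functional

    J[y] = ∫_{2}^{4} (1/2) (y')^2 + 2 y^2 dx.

The Lagrangian is L = (1/2) (y')^2 + 2 y^2.
Compute ∂L/∂y = 4y, ∂L/∂y' = y'.
The Euler-Lagrange equation d/dx(∂L/∂y') − ∂L/∂y = 0 reduces to
    y'' − 4 y = 0.
Its general solution is
    y(x) = A e^(2x) + B e^(−2x),
with A, B fixed by the endpoint conditions.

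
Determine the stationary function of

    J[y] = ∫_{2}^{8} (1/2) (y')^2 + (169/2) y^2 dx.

The Lagrangian is L = (1/2) (y')^2 + (169/2) y^2.
Compute ∂L/∂y = 169y, ∂L/∂y' = y'.
The Euler-Lagrange equation d/dx(∂L/∂y') − ∂L/∂y = 0 reduces to
    y'' − 169 y = 0.
Its general solution is
    y(x) = A e^(13x) + B e^(−13x),
with A, B fixed by the endpoint conditions.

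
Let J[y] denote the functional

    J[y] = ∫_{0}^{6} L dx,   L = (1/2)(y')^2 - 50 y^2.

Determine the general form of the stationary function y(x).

The Lagrangian is L = (1/2)(y')^2 - 50 y^2.
∂L/∂y = -100y.
∂L/∂y' = y'.
The Euler-Lagrange equation d/dx(∂L/∂y') − ∂L/∂y = 0 becomes:
    y'' + 100 y = 0
General solution: y(x) = A sin(10x) + B cos(10x), where A and B are arbitrary constants fixed by the endpoint conditions.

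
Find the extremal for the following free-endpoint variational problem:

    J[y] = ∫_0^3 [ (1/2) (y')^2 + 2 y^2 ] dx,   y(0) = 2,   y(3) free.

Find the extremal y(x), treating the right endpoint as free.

The Lagrangian L = (1/2) (y')^2 + 2 y^2 gives
    ∂L/∂y = 4 y,   ∂L/∂y' = y'.
Euler-Lagrange: y'' − 4 y = 0.
With k = 2, the general solution is
    y(x) = A cosh(2 x) + B sinh(2 x).
Fixed left endpoint y(0) = 2 ⇒ A = 2.
The right endpoint x = 3 is free, so the natural (transversality) condition is ∂L/∂y' |_{x=3} = 0, i.e. y'(3) = 0.
Compute y'(x) = A k sinh(k x) + B k cosh(k x), so
    y'(3) = A k sinh(k·3) + B k cosh(k·3) = 0
    ⇒ B = −A tanh(k·3) = − 2 tanh(2·3).
Therefore the extremal is
    y(x) = 2 cosh(2 x) − 2 tanh(2·3) sinh(2 x).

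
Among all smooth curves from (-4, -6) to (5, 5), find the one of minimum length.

Arc-length functional: J[y] = ∫ sqrt(1 + (y')^2) dx.
Lagrangian L = sqrt(1 + (y')^2) has no explicit y dependence, so ∂L/∂y = 0 and the Euler-Lagrange equation gives
    d/dx( y' / sqrt(1 + (y')^2) ) = 0  ⇒  y' / sqrt(1 + (y')^2) = const.
Hence y' is constant, so y(x) is affine.
Fitting the endpoints (-4, -6) and (5, 5):
    slope m = (5 − (-6)) / (5 − (-4)) = 11/9,
    intercept c = (-6) − m·(-4) = -10/9.
Extremal: y(x) = (11/9) x - 10/9.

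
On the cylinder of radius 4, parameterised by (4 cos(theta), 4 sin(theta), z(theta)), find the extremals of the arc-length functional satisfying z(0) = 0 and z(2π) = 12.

Parameterise the cylinder of radius R = 4 as
    r(θ) = (4 cos θ, 4 sin θ, z(θ)).
The arc-length element is
    ds = sqrt(16 + (dz/dθ)^2) dθ,
so the Lagrangian is L = sqrt(16 + z'^2).
L depends on z' only, not on z or θ, so ∂L/∂z = 0 and
    ∂L/∂z' = z' / sqrt(16 + z'^2).
The Euler-Lagrange equation gives
    d/dθ( z' / sqrt(16 + z'^2) ) = 0,
so z' is constant. Integrating once:
    z(θ) = a θ + b,
a helix on the cylinder (a straight line when the cylinder is unrolled). The constants a, b are determined by the endpoint conditions.
With endpoint conditions z(0) = 0 and z(2π) = 12: from z(0) = b we get b = 0, and a·2π + 0 = 12 gives a = 6/π, so
    z(θ) = (6/π) θ.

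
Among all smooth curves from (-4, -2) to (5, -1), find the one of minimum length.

Arc-length functional: J[y] = ∫ sqrt(1 + (y')^2) dx.
Lagrangian L = sqrt(1 + (y')^2) has no explicit y dependence, so ∂L/∂y = 0 and the Euler-Lagrange equation gives
    d/dx( y' / sqrt(1 + (y')^2) ) = 0  ⇒  y' / sqrt(1 + (y')^2) = const.
Hence y' is constant, so y(x) is affine.
Fitting the endpoints (-4, -2) and (5, -1):
    slope m = ((-1) − (-2)) / (5 − (-4)) = 1/9,
    intercept c = (-2) − m·(-4) = -14/9.
Extremal: y(x) = (1/9) x - 14/9.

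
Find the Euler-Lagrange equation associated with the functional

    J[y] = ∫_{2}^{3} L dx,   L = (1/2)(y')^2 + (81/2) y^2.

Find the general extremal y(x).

The Lagrangian is L = (1/2)(y')^2 + (81/2) y^2.
∂L/∂y = 81y.
∂L/∂y' = y'.
The Euler-Lagrange equation d/dx(∂L/∂y') − ∂L/∂y = 0 becomes:
    y'' - 81 y = 0
General solution: y(x) = A e^(9x) + B e^(-9x), where A and B are arbitrary constants fixed by the endpoint conditions.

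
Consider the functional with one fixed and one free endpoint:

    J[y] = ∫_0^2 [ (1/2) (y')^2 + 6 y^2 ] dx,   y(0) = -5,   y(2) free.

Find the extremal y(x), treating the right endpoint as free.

The Lagrangian L = (1/2) (y')^2 + 6 y^2 gives
    ∂L/∂y = 12 y,   ∂L/∂y' = y'.
Euler-Lagrange: y'' − 12 y = 0.
With k = sqrt(12), the general solution is
    y(x) = A cosh(sqrt(12) x) + B sinh(sqrt(12) x).
Fixed left endpoint y(0) = -5 ⇒ A = -5.
The right endpoint x = 2 is free, so the natural (transversality) condition is ∂L/∂y' |_{x=2} = 0, i.e. y'(2) = 0.
Compute y'(x) = A k sinh(k x) + B k cosh(k x), so
    y'(2) = A k sinh(k·2) + B k cosh(k·2) = 0
    ⇒ B = −A tanh(k·2) = 5 tanh(sqrt(12)·2).
Therefore the extremal is
    y(x) = −5 cosh(sqrt(12) x) + 5 tanh(sqrt(12)·2) sinh(sqrt(12) x).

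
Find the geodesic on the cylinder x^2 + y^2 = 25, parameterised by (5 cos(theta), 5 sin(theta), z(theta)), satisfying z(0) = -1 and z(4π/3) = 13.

Parameterise the cylinder of radius R = 5 as
    r(θ) = (5 cos θ, 5 sin θ, z(θ)).
The arc-length element is
    ds = sqrt(25 + (dz/dθ)^2) dθ,
so the Lagrangian is L = sqrt(25 + z'^2).
L depends on z' only, not on z or θ, so ∂L/∂z = 0 and
    ∂L/∂z' = z' / sqrt(25 + z'^2).
The Euler-Lagrange equation gives
    d/dθ( z' / sqrt(25 + z'^2) ) = 0,
so z' is constant. Integrating once:
    z(θ) = a θ + b,
a helix on the cylinder (a straight line when the cylinder is unrolled). The constants a, b are determined by the endpoint conditions.
With endpoint conditions z(0) = -1 and z(4π/3) = 13: from z(0) = b we get b = -1, and a·4π/3 + -1 = 13 gives a = 21/(2π), so
    z(θ) = (21/(2π)) θ − 1.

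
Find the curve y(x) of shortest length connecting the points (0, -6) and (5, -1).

Arc-length functional: J[y] = ∫ sqrt(1 + (y')^2) dx.
Lagrangian L = sqrt(1 + (y')^2) has no explicit y dependence, so ∂L/∂y = 0 and the Euler-Lagrange equation gives
    d/dx( y' / sqrt(1 + (y')^2) ) = 0  ⇒  y' / sqrt(1 + (y')^2) = const.
Hence y' is constant, so y(x) is affine.
Fitting the endpoints (0, -6) and (5, -1):
    slope m = ((-1) − (-6)) / (5 − 0) = 1,
    intercept c = (-6) − m·0 = -6.
Extremal: y(x) = x - 6.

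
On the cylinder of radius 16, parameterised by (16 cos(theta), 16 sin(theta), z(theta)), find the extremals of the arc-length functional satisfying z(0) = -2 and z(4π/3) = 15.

Parameterise the cylinder of radius R = 16 as
    r(θ) = (16 cos θ, 16 sin θ, z(θ)).
The arc-length element is
    ds = sqrt(256 + (dz/dθ)^2) dθ,
so the Lagrangian is L = sqrt(256 + z'^2).
L depends on z' only, not on z or θ, so ∂L/∂z = 0 and
    ∂L/∂z' = z' / sqrt(256 + z'^2).
The Euler-Lagrange equation gives
    d/dθ( z' / sqrt(256 + z'^2) ) = 0,
so z' is constant. Integrating once:
    z(θ) = a θ + b,
a helix on the cylinder (a straight line when the cylinder is unrolled). The constants a, b are determined by the endpoint conditions.
With endpoint conditions z(0) = -2 and z(4π/3) = 15: from z(0) = b we get b = -2, and a·4π/3 + -2 = 15 gives a = 51/(4π), so
    z(θ) = (51/(4π)) θ − 2.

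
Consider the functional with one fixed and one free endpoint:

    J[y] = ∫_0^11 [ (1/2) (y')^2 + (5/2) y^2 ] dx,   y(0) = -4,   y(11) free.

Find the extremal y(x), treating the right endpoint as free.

The Lagrangian L = (1/2) (y')^2 + (5/2) y^2 gives
    ∂L/∂y = 5 y,   ∂L/∂y' = y'.
Euler-Lagrange: y'' − 5 y = 0.
With k = sqrt(5), the general solution is
    y(x) = A cosh(sqrt(5) x) + B sinh(sqrt(5) x).
Fixed left endpoint y(0) = -4 ⇒ A = -4.
The right endpoint x = 11 is free, so the natural (transversality) condition is ∂L/∂y' |_{x=11} = 0, i.e. y'(11) = 0.
Compute y'(x) = A k sinh(k x) + B k cosh(k x), so
    y'(11) = A k sinh(k·11) + B k cosh(k·11) = 0
    ⇒ B = −A tanh(k·11) = 4 tanh(sqrt(5)·11).
Therefore the extremal is
    y(x) = −4 cosh(sqrt(5) x) + 4 tanh(sqrt(5)·11) sinh(sqrt(5) x).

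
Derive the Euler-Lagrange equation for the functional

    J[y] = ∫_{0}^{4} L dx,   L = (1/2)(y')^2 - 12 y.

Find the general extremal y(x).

The Lagrangian is L = (1/2)(y')^2 - 12 y.
∂L/∂y = -12.
∂L/∂y' = y'.
The Euler-Lagrange equation d/dx(∂L/∂y') − ∂L/∂y = 0 becomes:
    y'' + 12 = 0
General solution: y(x) = -6 x^2 + A x + B, where A and B are arbitrary constants fixed by the endpoint conditions.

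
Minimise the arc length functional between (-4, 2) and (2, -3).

Arc-length functional: J[y] = ∫ sqrt(1 + (y')^2) dx.
Lagrangian L = sqrt(1 + (y')^2) has no explicit y dependence, so ∂L/∂y = 0 and the Euler-Lagrange equation gives
    d/dx( y' / sqrt(1 + (y')^2) ) = 0  ⇒  y' / sqrt(1 + (y')^2) = const.
Hence y' is constant, so y(x) is affine.
Fitting the endpoints (-4, 2) and (2, -3):
    slope m = ((-3) − 2) / (2 − (-4)) = -5/6,
    intercept c = 2 − m·(-4) = -4/3.
Extremal: y(x) = (-5/6) x - 4/3.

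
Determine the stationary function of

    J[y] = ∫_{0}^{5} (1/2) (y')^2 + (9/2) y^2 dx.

The Lagrangian is L = (1/2) (y')^2 + (9/2) y^2.
Compute ∂L/∂y = 9y, ∂L/∂y' = y'.
The Euler-Lagrange equation d/dx(∂L/∂y') − ∂L/∂y = 0 reduces to
    y'' − 9 y = 0.
Its general solution is
    y(x) = A e^(3x) + B e^(−3x),
with A, B fixed by the endpoint conditions.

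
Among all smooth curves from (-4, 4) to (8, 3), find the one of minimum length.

Arc-length functional: J[y] = ∫ sqrt(1 + (y')^2) dx.
Lagrangian L = sqrt(1 + (y')^2) has no explicit y dependence, so ∂L/∂y = 0 and the Euler-Lagrange equation gives
    d/dx( y' / sqrt(1 + (y')^2) ) = 0  ⇒  y' / sqrt(1 + (y')^2) = const.
Hence y' is constant, so y(x) is affine.
Fitting the endpoints (-4, 4) and (8, 3):
    slope m = (3 − 4) / (8 − (-4)) = -1/12,
    intercept c = 4 − m·(-4) = 11/3.
Extremal: y(x) = (-1/12) x + 11/3.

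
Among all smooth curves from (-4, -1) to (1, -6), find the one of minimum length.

Arc-length functional: J[y] = ∫ sqrt(1 + (y')^2) dx.
Lagrangian L = sqrt(1 + (y')^2) has no explicit y dependence, so ∂L/∂y = 0 and the Euler-Lagrange equation gives
    d/dx( y' / sqrt(1 + (y')^2) ) = 0  ⇒  y' / sqrt(1 + (y')^2) = const.
Hence y' is constant, so y(x) is affine.
Fitting the endpoints (-4, -1) and (1, -6):
    slope m = ((-6) − (-1)) / (1 − (-4)) = -1,
    intercept c = (-1) − m·(-4) = -5.
Extremal: y(x) = -x - 5.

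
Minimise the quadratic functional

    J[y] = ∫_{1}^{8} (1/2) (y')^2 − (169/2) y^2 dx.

The Lagrangian is L = (1/2) (y')^2 − (169/2) y^2.
Compute ∂L/∂y = -169y, ∂L/∂y' = y'.
The Euler-Lagrange equation d/dx(∂L/∂y') − ∂L/∂y = 0 reduces to
    y'' + 169 y = 0.
Its general solution is
    y(x) = A sin(13x) + B cos(13x),
with A, B fixed by the endpoint conditions.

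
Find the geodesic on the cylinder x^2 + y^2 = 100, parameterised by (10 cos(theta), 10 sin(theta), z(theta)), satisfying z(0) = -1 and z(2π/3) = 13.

Parameterise the cylinder of radius R = 10 as
    r(θ) = (10 cos θ, 10 sin θ, z(θ)).
The arc-length element is
    ds = sqrt(100 + (dz/dθ)^2) dθ,
so the Lagrangian is L = sqrt(100 + z'^2).
L depends on z' only, not on z or θ, so ∂L/∂z = 0 and
    ∂L/∂z' = z' / sqrt(100 + z'^2).
The Euler-Lagrange equation gives
    d/dθ( z' / sqrt(100 + z'^2) ) = 0,
so z' is constant. Integrating once:
    z(θ) = a θ + b,
a helix on the cylinder (a straight line when the cylinder is unrolled). The constants a, b are determined by the endpoint conditions.
With endpoint conditions z(0) = -1 and z(2π/3) = 13: from z(0) = b we get b = -1, and a·2π/3 + -1 = 13 gives a = 21/π, so
    z(θ) = (21/π) θ − 1.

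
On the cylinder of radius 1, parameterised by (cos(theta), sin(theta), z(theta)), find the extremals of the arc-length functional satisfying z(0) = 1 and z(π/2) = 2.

Parameterise the cylinder of radius R = 1 as
    r(θ) = (cos θ, sin θ, z(θ)).
The arc-length element is
    ds = sqrt(1 + (dz/dθ)^2) dθ,
so the Lagrangian is L = sqrt(1 + z'^2).
L depends on z' only, not on z or θ, so ∂L/∂z = 0 and
    ∂L/∂z' = z' / sqrt(1 + z'^2).
The Euler-Lagrange equation gives
    d/dθ( z' / sqrt(1 + z'^2) ) = 0,
so z' is constant. Integrating once:
    z(θ) = a θ + b,
a helix on the cylinder (a straight line when the cylinder is unrolled). The constants a, b are determined by the endpoint conditions.
With endpoint conditions z(0) = 1 and z(π/2) = 2: from z(0) = b we get b = 1, and a·π/2 + 1 = 2 gives a = 2/π, so
    z(θ) = (2/π) θ + 1.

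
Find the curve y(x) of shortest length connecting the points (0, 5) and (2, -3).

Arc-length functional: J[y] = ∫ sqrt(1 + (y')^2) dx.
Lagrangian L = sqrt(1 + (y')^2) has no explicit y dependence, so ∂L/∂y = 0 and the Euler-Lagrange equation gives
    d/dx( y' / sqrt(1 + (y')^2) ) = 0  ⇒  y' / sqrt(1 + (y')^2) = const.
Hence y' is constant, so y(x) is affine.
Fitting the endpoints (0, 5) and (2, -3):
    slope m = ((-3) − 5) / (2 − 0) = -4,
    intercept c = 5 − m·0 = 5.
Extremal: y(x) = -4 x + 5.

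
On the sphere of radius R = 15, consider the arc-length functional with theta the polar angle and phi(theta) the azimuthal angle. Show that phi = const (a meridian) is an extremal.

On the sphere of radius R = 15 with spherical coordinates (θ, φ), the induced metric is
    ds^2 = 225(dθ^2 + sin^2(θ) dφ^2).
Using θ as the parameter, the arc-length functional becomes
    J[φ] = ∫ 15 sqrt(1 + sin^2(θ) (dφ/dθ)^2) dθ.
So L = 15 sqrt(1 + sin^2(θ) φ'^2). Compute
    ∂L/∂φ = 0  (L has no explicit φ dependence),
    ∂L/∂φ' = 15 sin^2(θ) φ' / sqrt(1 + sin^2(θ) φ'^2).
For the candidate φ(θ) = c (constant), φ' = 0, so ∂L/∂φ' evaluated along the candidate vanishes, and ∂L/∂φ is identically zero. Hence
    d/dθ(∂L/∂φ') − ∂L/∂φ = 0
is satisfied. Therefore meridians φ = const are extremals of arc length — they are geodesics on the sphere.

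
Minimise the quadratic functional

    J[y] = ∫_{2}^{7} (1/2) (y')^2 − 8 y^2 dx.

The Lagrangian is L = (1/2) (y')^2 − 8 y^2.
Compute ∂L/∂y = -16y, ∂L/∂y' = y'.
The Euler-Lagrange equation d/dx(∂L/∂y') − ∂L/∂y = 0 reduces to
    y'' + 16 y = 0.
Its general solution is
    y(x) = A sin(4x) + B cos(4x),
with A, B fixed by the endpoint conditions.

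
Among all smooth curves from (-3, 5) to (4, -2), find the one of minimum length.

Arc-length functional: J[y] = ∫ sqrt(1 + (y')^2) dx.
Lagrangian L = sqrt(1 + (y')^2) has no explicit y dependence, so ∂L/∂y = 0 and the Euler-Lagrange equation gives
    d/dx( y' / sqrt(1 + (y')^2) ) = 0  ⇒  y' / sqrt(1 + (y')^2) = const.
Hence y' is constant, so y(x) is affine.
Fitting the endpoints (-3, 5) and (4, -2):
    slope m = ((-2) − 5) / (4 − (-3)) = -1,
    intercept c = 5 − m·(-3) = 2.
Extremal: y(x) = -x + 2.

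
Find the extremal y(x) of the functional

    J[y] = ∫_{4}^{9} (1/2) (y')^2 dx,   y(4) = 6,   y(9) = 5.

The Lagrangian is L = (1/2) (y')^2.
Compute ∂L/∂y = 0, ∂L/∂y' = y'.
The Euler-Lagrange equation d/dx(∂L/∂y') − ∂L/∂y = 0 reduces to
    y'' = 0.
Its general solution is
    y(x) = A x + B,
with A, B fixed by the endpoint conditions.
Applying the endpoint conditions y(4) = 6 and y(9) = 5: solve A·4 + B = 6 and A·9 + B = 5. Subtracting gives A(9 − 4) = 5 − 6, so A = -1/5, and B = 6 − A·4 = 34/5. Therefore
    y(x) = (-1/5) x + 34/5.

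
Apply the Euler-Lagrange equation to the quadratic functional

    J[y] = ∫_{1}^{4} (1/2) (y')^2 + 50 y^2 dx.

The Lagrangian is L = (1/2) (y')^2 + 50 y^2.
Compute ∂L/∂y = 100y, ∂L/∂y' = y'.
The Euler-Lagrange equation d/dx(∂L/∂y') − ∂L/∂y = 0 reduces to
    y'' − 100 y = 0.
Its general solution is
    y(x) = A e^(10x) + B e^(−10x),
with A, B fixed by the endpoint conditions.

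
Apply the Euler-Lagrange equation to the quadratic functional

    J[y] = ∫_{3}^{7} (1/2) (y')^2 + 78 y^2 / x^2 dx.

The Lagrangian is L = (1/2) (y')^2 + 78 y^2 / x^2.
Compute ∂L/∂y = 156y/x^2, ∂L/∂y' = y'.
The Euler-Lagrange equation d/dx(∂L/∂y') − ∂L/∂y = 0 reduces to
    y'' − 156/x^2 · y = 0  (x > 0).
Its general solution is
    y(x) = A x^13 + B x^(-12),
with A, B fixed by the endpoint conditions.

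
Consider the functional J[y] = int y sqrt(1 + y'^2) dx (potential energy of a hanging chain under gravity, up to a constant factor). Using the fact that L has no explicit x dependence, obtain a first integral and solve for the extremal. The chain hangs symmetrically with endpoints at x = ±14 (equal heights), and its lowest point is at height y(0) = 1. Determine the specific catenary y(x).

The Lagrangian L(y, y') = y sqrt(1 + y'^2) has no explicit x dependence, so the Beltrami identity applies:
    L − y' ∂L/∂y' = C.
Compute ∂L/∂y' = y · y' / sqrt(1 + y'^2). Then
    L − y' ∂L/∂y'
    = y sqrt(1 + y'^2) − y · y'^2 / sqrt(1 + y'^2)
    = y (1 + y'^2 − y'^2) / sqrt(1 + y'^2)
    = y / sqrt(1 + y'^2) = C.
Squaring gives y^2 = C^2 (1 + y'^2), i.e.
    y'^2 = y^2 / C^2 − 1.
Separating variables,
    dy / sqrt(y^2 − C^2) = dx / C,
and integrating gives arccosh(y / C) = (x − a)/C, so
    y(x) = C cosh((x − a)/C),
the catenary. The constants C and a are fixed by the two endpoint conditions (and, for the hanging-chain problem, the length constraint selects C).
Now fit the given data. The endpoints x = ±14 are symmetric at equal height, so the catenary is even about its minimum: a = 0 and y(x) = C cosh(x/C). The lowest point is y(0) = C cosh(0) = C, and we are told y(0) = 1, so C = 1. Therefore
    y(x) = cosh(x),
and at the endpoints
    y(±14) = cosh(14).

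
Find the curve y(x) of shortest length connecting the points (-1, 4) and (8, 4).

Arc-length functional: J[y] = ∫ sqrt(1 + (y')^2) dx.
Lagrangian L = sqrt(1 + (y')^2) has no explicit y dependence, so ∂L/∂y = 0 and the Euler-Lagrange equation gives
    d/dx( y' / sqrt(1 + (y')^2) ) = 0  ⇒  y' / sqrt(1 + (y')^2) = const.
Hence y' is constant, so y(x) is affine.
Fitting the endpoints (-1, 4) and (8, 4):
    slope m = (4 − 4) / (8 − (-1)) = 0,
    intercept c = 4 − m·(-1) = 4.
Extremal: y(x) = 4.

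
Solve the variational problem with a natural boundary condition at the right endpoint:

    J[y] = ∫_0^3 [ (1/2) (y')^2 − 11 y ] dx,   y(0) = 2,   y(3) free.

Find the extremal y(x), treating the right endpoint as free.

The Lagrangian L = (1/2) (y')^2 − 11 y gives
    ∂L/∂y = −11,   ∂L/∂y' = y'.
Euler-Lagrange: d/dx(y') − (−11) = 0, i.e. y'' + 11 = 0, so
    y(x) = −(11/2) x^2 + C1 x + C2.
Fixed left endpoint y(0) = 2 ⇒ C2 = 2.
The right endpoint x = 3 is free, so the natural (transversality) condition is ∂L/∂y' |_{x=3} = 0, i.e. y'(3) = 0.
Compute y'(x) = −11 x + C1, so y'(3) = −33 + C1 = 0 ⇒ C1 = 33.
Therefore the extremal is
    y(x) = −(11/2) x^2 + 33 x + 2.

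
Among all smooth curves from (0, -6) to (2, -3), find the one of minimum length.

Arc-length functional: J[y] = ∫ sqrt(1 + (y')^2) dx.
Lagrangian L = sqrt(1 + (y')^2) has no explicit y dependence, so ∂L/∂y = 0 and the Euler-Lagrange equation gives
    d/dx( y' / sqrt(1 + (y')^2) ) = 0  ⇒  y' / sqrt(1 + (y')^2) = const.
Hence y' is constant, so y(x) is affine.
Fitting the endpoints (0, -6) and (2, -3):
    slope m = ((-3) − (-6)) / (2 − 0) = 3/2,
    intercept c = (-6) − m·0 = -6.
Extremal: y(x) = (3/2) x - 6.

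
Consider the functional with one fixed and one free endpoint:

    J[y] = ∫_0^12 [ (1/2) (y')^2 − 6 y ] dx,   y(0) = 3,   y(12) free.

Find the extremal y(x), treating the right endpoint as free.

The Lagrangian L = (1/2) (y')^2 − 6 y gives
    ∂L/∂y = −6,   ∂L/∂y' = y'.
Euler-Lagrange: d/dx(y') − (−6) = 0, i.e. y'' + 6 = 0, so
    y(x) = −(6/2) x^2 + C1 x + C2.
Fixed left endpoint y(0) = 3 ⇒ C2 = 3.
The right endpoint x = 12 is free, so the natural (transversality) condition is ∂L/∂y' |_{x=12} = 0, i.e. y'(12) = 0.
Compute y'(x) = −6 x + C1, so y'(12) = −72 + C1 = 0 ⇒ C1 = 72.
Therefore the extremal is
    y(x) = −3 x^2 + 72 x + 3.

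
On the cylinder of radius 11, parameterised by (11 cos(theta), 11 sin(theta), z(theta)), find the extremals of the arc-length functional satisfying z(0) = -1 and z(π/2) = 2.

Parameterise the cylinder of radius R = 11 as
    r(θ) = (11 cos θ, 11 sin θ, z(θ)).
The arc-length element is
    ds = sqrt(121 + (dz/dθ)^2) dθ,
so the Lagrangian is L = sqrt(121 + z'^2).
L depends on z' only, not on z or θ, so ∂L/∂z = 0 and
    ∂L/∂z' = z' / sqrt(121 + z'^2).
The Euler-Lagrange equation gives
    d/dθ( z' / sqrt(121 + z'^2) ) = 0,
so z' is constant. Integrating once:
    z(θ) = a θ + b,
a helix on the cylinder (a straight line when the cylinder is unrolled). The constants a, b are determined by the endpoint conditions.
With endpoint conditions z(0) = -1 and z(π/2) = 2: from z(0) = b we get b = -1, and a·π/2 + -1 = 2 gives a = 6/π, so
    z(θ) = (6/π) θ − 1.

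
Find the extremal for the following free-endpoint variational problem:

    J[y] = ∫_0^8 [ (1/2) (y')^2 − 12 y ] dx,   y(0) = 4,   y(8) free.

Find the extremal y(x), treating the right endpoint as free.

The Lagrangian L = (1/2) (y')^2 − 12 y gives
    ∂L/∂y = −12,   ∂L/∂y' = y'.
Euler-Lagrange: d/dx(y') − (−12) = 0, i.e. y'' + 12 = 0, so
    y(x) = −(12/2) x^2 + C1 x + C2.
Fixed left endpoint y(0) = 4 ⇒ C2 = 4.
The right endpoint x = 8 is free, so the natural (transversality) condition is ∂L/∂y' |_{x=8} = 0, i.e. y'(8) = 0.
Compute y'(x) = −12 x + C1, so y'(8) = −96 + C1 = 0 ⇒ C1 = 96.
Therefore the extremal is
    y(x) = −6 x^2 + 96 x + 4.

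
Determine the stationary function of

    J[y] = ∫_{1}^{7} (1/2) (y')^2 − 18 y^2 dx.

The Lagrangian is L = (1/2) (y')^2 − 18 y^2.
Compute ∂L/∂y = -36y, ∂L/∂y' = y'.
The Euler-Lagrange equation d/dx(∂L/∂y') − ∂L/∂y = 0 reduces to
    y'' + 36 y = 0.
Its general solution is
    y(x) = A sin(6x) + B cos(6x),
with A, B fixed by the endpoint conditions.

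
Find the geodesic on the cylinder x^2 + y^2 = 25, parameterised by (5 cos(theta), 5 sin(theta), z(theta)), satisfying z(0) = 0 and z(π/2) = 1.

Parameterise the cylinder of radius R = 5 as
    r(θ) = (5 cos θ, 5 sin θ, z(θ)).
The arc-length element is
    ds = sqrt(25 + (dz/dθ)^2) dθ,
so the Lagrangian is L = sqrt(25 + z'^2).
L depends on z' only, not on z or θ, so ∂L/∂z = 0 and
    ∂L/∂z' = z' / sqrt(25 + z'^2).
The Euler-Lagrange equation gives
    d/dθ( z' / sqrt(25 + z'^2) ) = 0,
so z' is constant. Integrating once:
    z(θ) = a θ + b,
a helix on the cylinder (a straight line when the cylinder is unrolled). The constants a, b are determined by the endpoint conditions.
With endpoint conditions z(0) = 0 and z(π/2) = 1: from z(0) = b we get b = 0, and a·π/2 + 0 = 1 gives a = 2/π, so
    z(θ) = (2/π) θ.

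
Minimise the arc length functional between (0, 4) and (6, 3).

Arc-length functional: J[y] = ∫ sqrt(1 + (y')^2) dx.
Lagrangian L = sqrt(1 + (y')^2) has no explicit y dependence, so ∂L/∂y = 0 and the Euler-Lagrange equation gives
    d/dx( y' / sqrt(1 + (y')^2) ) = 0  ⇒  y' / sqrt(1 + (y')^2) = const.
Hence y' is constant, so y(x) is affine.
Fitting the endpoints (0, 4) and (6, 3):
    slope m = (3 − 4) / (6 − 0) = -1/6,
    intercept c = 4 − m·0 = 4.
Extremal: y(x) = (-1/6) x + 4.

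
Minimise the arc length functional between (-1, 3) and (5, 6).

Arc-length functional: J[y] = ∫ sqrt(1 + (y')^2) dx.
Lagrangian L = sqrt(1 + (y')^2) has no explicit y dependence, so ∂L/∂y = 0 and the Euler-Lagrange equation gives
    d/dx( y' / sqrt(1 + (y')^2) ) = 0  ⇒  y' / sqrt(1 + (y')^2) = const.
Hence y' is constant, so y(x) is affine.
Fitting the endpoints (-1, 3) and (5, 6):
    slope m = (6 − 3) / (5 − (-1)) = 1/2,
    intercept c = 3 − m·(-1) = 7/2.
Extremal: y(x) = (1/2) x + 7/2.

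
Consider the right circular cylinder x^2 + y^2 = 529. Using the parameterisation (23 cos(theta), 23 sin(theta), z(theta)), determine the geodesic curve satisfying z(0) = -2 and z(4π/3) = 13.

Parameterise the cylinder of radius R = 23 as
    r(θ) = (23 cos θ, 23 sin θ, z(θ)).
The arc-length element is
    ds = sqrt(529 + (dz/dθ)^2) dθ,
so the Lagrangian is L = sqrt(529 + z'^2).
L depends on z' only, not on z or θ, so ∂L/∂z = 0 and
    ∂L/∂z' = z' / sqrt(529 + z'^2).
The Euler-Lagrange equation gives
    d/dθ( z' / sqrt(529 + z'^2) ) = 0,
so z' is constant. Integrating once:
    z(θ) = a θ + b,
a helix on the cylinder (a straight line when the cylinder is unrolled). The constants a, b are determined by the endpoint conditions.
With endpoint conditions z(0) = -2 and z(4π/3) = 13: from z(0) = b we get b = -2, and a·4π/3 + -2 = 13 gives a = 45/(4π), so
    z(θ) = (45/(4π)) θ − 2.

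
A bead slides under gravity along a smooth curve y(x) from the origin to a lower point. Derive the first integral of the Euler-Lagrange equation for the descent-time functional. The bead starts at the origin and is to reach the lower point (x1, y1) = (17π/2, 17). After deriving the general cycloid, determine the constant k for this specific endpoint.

The Lagrangian L = sqrt((1 + y'^2) / y) has no explicit x dependence, so the Beltrami identity applies:
    L − y' ∂L/∂y' = C.
Compute ∂L/∂y' = y' / sqrt(y (1 + y'^2)).
Substitute:
    sqrt((1 + y'^2)/y) − y'·y' / sqrt(y (1 + y'^2))
    = (1 + y'^2) / sqrt(y (1 + y'^2)) − y'^2 / sqrt(y (1 + y'^2))
    = 1 / sqrt(y (1 + y'^2)) = C.
Squaring and rearranging gives the first integral
    y (1 + y'^2) = 1/C^2 =: k   (constant).
Solving this first-order ODE by the substitution
    y = (k/2)(1 − cos θ)
yields the cycloid parameterisation
    x(θ) = (k/2)(θ − sin θ),   y(θ) = (k/2)(1 − cos θ).
The constant k is fixed by the endpoint condition.
Now fit the given lower endpoint (x1, y1) = (17π/2, 17). At the bottom of the first arch (θ = π), the parametric equations give
    y(π) = (k/2)(1 − cos π) = k,
    x(π) = (k/2)(π − sin π) = kπ/2.
Matching y(π) = 17 gives k = 17, consistent with x(π) = 17π/2. Therefore the specific cycloid is
    x(θ) = (17/2)(θ − sin θ),   y(θ) = (17/2)(1 − cos θ).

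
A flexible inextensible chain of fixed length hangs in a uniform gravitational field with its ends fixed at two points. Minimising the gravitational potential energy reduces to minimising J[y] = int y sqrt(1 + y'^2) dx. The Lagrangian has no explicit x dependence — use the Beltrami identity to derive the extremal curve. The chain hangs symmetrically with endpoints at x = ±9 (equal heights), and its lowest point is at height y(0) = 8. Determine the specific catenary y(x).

The Lagrangian L(y, y') = y sqrt(1 + y'^2) has no explicit x dependence, so the Beltrami identity applies:
    L − y' ∂L/∂y' = C.
Compute ∂L/∂y' = y · y' / sqrt(1 + y'^2). Then
    L − y' ∂L/∂y'
    = y sqrt(1 + y'^2) − y · y'^2 / sqrt(1 + y'^2)
    = y (1 + y'^2 − y'^2) / sqrt(1 + y'^2)
    = y / sqrt(1 + y'^2) = C.
Squaring gives y^2 = C^2 (1 + y'^2), i.e.
    y'^2 = y^2 / C^2 − 1.
Separating variables,
    dy / sqrt(y^2 − C^2) = dx / C,
and integrating gives arccosh(y / C) = (x − a)/C, so
    y(x) = C cosh((x − a)/C),
the catenary. The constants C and a are fixed by the two endpoint conditions (and, for the hanging-chain problem, the length constraint selects C).
Now fit the given data. The endpoints x = ±9 are symmetric at equal height, so the catenary is even about its minimum: a = 0 and y(x) = C cosh(x/C). The lowest point is y(0) = C cosh(0) = C, and we are told y(0) = 8, so C = 8. Therefore
    y(x) = 8 cosh(x/8),
and at the endpoints
    y(±9) = 8 cosh(9/8).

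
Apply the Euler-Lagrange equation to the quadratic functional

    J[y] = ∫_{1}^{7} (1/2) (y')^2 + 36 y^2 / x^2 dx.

The Lagrangian is L = (1/2) (y')^2 + 36 y^2 / x^2.
Compute ∂L/∂y = 72y/x^2, ∂L/∂y' = y'.
The Euler-Lagrange equation d/dx(∂L/∂y') − ∂L/∂y = 0 reduces to
    y'' − 72/x^2 · y = 0  (x > 0).
Its general solution is
    y(x) = A x^9 + B x^(-8),
with A, B fixed by the endpoint conditions.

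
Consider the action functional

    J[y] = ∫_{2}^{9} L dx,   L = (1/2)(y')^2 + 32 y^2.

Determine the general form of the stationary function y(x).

The Lagrangian is L = (1/2)(y')^2 + 32 y^2.
∂L/∂y = 64y.
∂L/∂y' = y'.
The Euler-Lagrange equation d/dx(∂L/∂y') − ∂L/∂y = 0 becomes:
    y'' - 64 y = 0
General solution: y(x) = A e^(8x) + B e^(-8x), where A and B are arbitrary constants fixed by the endpoint conditions.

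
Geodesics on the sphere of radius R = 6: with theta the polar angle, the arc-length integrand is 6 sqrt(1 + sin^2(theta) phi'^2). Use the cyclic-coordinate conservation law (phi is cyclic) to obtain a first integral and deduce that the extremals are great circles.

On the sphere of radius R = 6 with spherical coordinates (θ, φ), the induced metric is
    ds^2 = 36(dθ^2 + sin^2(θ) dφ^2).
Parameterise by θ; the arc-length functional is
    J[φ] = ∫ 6 sqrt(1 + sin^2(θ) (dφ/dθ)^2) dθ,
so L = 6 sqrt(1 + sin^2(θ) φ'^2). Compute
    ∂L/∂φ = 0  (L has no explicit φ dependence),
    ∂L/∂φ' = 6 sin^2(θ) φ' / sqrt(1 + sin^2(θ) φ'^2).
Since ∂L/∂φ = 0, the Euler-Lagrange equation
    d/dθ(∂L/∂φ') − ∂L/∂φ = 0
reduces to d/dθ(∂L/∂φ') = 0, i.e. the momentum conjugate to φ is conserved:
    6 sin^2(θ) φ' / sqrt(1 + sin^2(θ) φ'^2) = C.
The overall factor of 6 is constant, so dividing through gives Clairaut's relation sin^2(θ) φ' / sqrt(1 + sin^2(θ) φ'^2) = C' (with C' = C/6). Solving for φ' and integrating gives the great-circle family
    cot(θ) = A cos(φ − φ_0),
i.e. the intersection of the sphere with a plane through the origin. The two constants A and φ_0 (equivalently C and one phase) are fixed by the two endpoint conditions.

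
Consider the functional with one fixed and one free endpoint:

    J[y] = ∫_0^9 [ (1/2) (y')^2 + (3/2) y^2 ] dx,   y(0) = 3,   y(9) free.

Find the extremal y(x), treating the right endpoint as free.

The Lagrangian L = (1/2) (y')^2 + (3/2) y^2 gives
    ∂L/∂y = 3 y,   ∂L/∂y' = y'.
Euler-Lagrange: y'' − 3 y = 0.
With k = sqrt(3), the general solution is
    y(x) = A cosh(sqrt(3) x) + B sinh(sqrt(3) x).
Fixed left endpoint y(0) = 3 ⇒ A = 3.
The right endpoint x = 9 is free, so the natural (transversality) condition is ∂L/∂y' |_{x=9} = 0, i.e. y'(9) = 0.
Compute y'(x) = A k sinh(k x) + B k cosh(k x), so
    y'(9) = A k sinh(k·9) + B k cosh(k·9) = 0
    ⇒ B = −A tanh(k·9) = − 3 tanh(sqrt(3)·9).
Therefore the extremal is
    y(x) = 3 cosh(sqrt(3) x) − 3 tanh(sqrt(3)·9) sinh(sqrt(3) x).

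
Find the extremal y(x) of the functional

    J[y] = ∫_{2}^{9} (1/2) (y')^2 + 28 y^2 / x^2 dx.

The Lagrangian is L = (1/2) (y')^2 + 28 y^2 / x^2.
Compute ∂L/∂y = 56y/x^2, ∂L/∂y' = y'.
The Euler-Lagrange equation d/dx(∂L/∂y') − ∂L/∂y = 0 reduces to
    y'' − 56/x^2 · y = 0  (x > 0).
Its general solution is
    y(x) = A x^8 + B x^(-7),
with A, B fixed by the endpoint conditions.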